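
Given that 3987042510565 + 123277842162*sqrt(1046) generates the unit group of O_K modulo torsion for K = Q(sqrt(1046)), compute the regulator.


epsilon = 3987042510565 + 123277842162*sqrt(1046)
= 7.9741e+12
R = ln(7.9741e+12)
= 29.7072

29.7072


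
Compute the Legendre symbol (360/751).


p = 751 is prime, so compute (360/751) with the reciprocity algorithm (Jacobi-symbol steps: pull out 2s via (2/n), flip via reciprocity, reduce):
  pull out 2: (2/751) = +1  (since 751 mod 8 = 7)
  pull out 2: (2/751) = +1  (since 751 mod 8 = 7)
  pull out 2: (2/751) = +1  (since 751 mod 8 = 7)
  reciprocity: (45/751) -> +(751/45)
  reduce: (31/45)
  reciprocity: (31/45) -> +(45/31)
  reduce: (14/31)
  pull out 2: (2/31) = +1  (since 31 mod 8 = 7)
  reciprocity: (7/31) -> -(31/7)
  reduce: (3/7)
  reciprocity: (3/7) -> -(7/3)
  reduce: (1/3)
  (1/3) = 1
Product of signs = 1
(360/751) = 1

1


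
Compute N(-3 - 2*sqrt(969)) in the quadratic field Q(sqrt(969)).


N(a + b*sqrt(d)) = a^2 - d*b^2
= (-3)^2 - (969)*(-2)^2
= 9 - 3876
= -3867

-3867


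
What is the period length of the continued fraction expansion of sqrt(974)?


Run the CF algorithm for sqrt(974).
a_0 = floor(sqrt(974)) = 31; set m_0=0, q_0=1.
Recurrence: m' = q*a - m,  q' = (d - m'^2)/q,  a' = floor((a_0 + m')/q').
  step 1: m=31, q=13, a=4
  step 2: m=21, q=41, a=1
  step 3: m=20, q=14, a=3
  step 4: m=22, q=35, a=1
  step 5: m=13, q=23, a=1
  step 6: m=10, q=38, a=1
  step 7: m=28, q=5, a=11
  step 8: m=27, q=49, a=1
  step 9: m=22, q=10, a=5
  step 10: m=28, q=19, a=3
  step 11: m=29, q=7, a=8
  step 12: m=27, q=35, a=1
  step 13: m=8, q=26, a=1
  step 14: m=18, q=25, a=1
  step 15: m=7, q=37, a=1
  step 16: m=30, q=2, a=30
  step 17: m=30, q=37, a=1
  step 18: m=7, q=25, a=1
  step 19: m=18, q=26, a=1
  step 20: m=8, q=35, a=1
  step 21: m=27, q=7, a=8
  step 22: m=29, q=19, a=3
  step 23: m=28, q=10, a=5
  step 24: m=22, q=49, a=1
  step 25: m=27, q=5, a=11
  step 26: m=28, q=38, a=1
  step 27: m=10, q=23, a=1
  step 28: m=13, q=35, a=1
  step 29: m=22, q=14, a=3
  step 30: m=20, q=41, a=1
  step 31: m=21, q=13, a=4
  step 32: m=31, q=1, a=62
a_32 = 2*a_0 = 62, so the period closes here.
sqrt(974) = [31; 4, 1, 3, 1, 1, 1, 11, 1, 5, 3, 8, 1, 1, 1, 1, 30, 1, 1, 1, 1, 8, 3, 5, 1, 11, 1, 1, 1, 3, 1, 4, 62]
Period length = 32

32


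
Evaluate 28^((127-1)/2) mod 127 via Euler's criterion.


p = 127 is prime and the exponent is (p-1)/2 = 63, so by Euler's criterion 28^63 = (28/127) = +1 or -1 mod 127.
Compute by square-and-multiply:
  63 = 32 + 16 + 8 + 4 + 2 + 1 (binary 111111)
  Repeated squaring mod 127: 28^1 = 28, 28^2 = 22, 28^4 = 103, 28^8 = 68, 28^16 = 52, 28^32 = 37
  28^63 = 28^32 * 28^16 * 28^8 * 28^4 * 28^2 * 28^1 = 37 * 52 * 68 * 103 * 22 * 28 mod 127
    37 * 52 = 1924 = 19 mod 127
    19 * 68 = 1292 = 22 mod 127
    22 * 103 = 2266 = 107 mod 127
    107 * 22 = 2354 = 68 mod 127
    68 * 28 = 1904 = 126 mod 127
  28^63 = 126 mod 127
Result 126 = p - 1 = -1 mod 127: 28 is a quadratic non-residue mod 127. As a residue in [0, p-1] the value is 126.
28^63 mod 127 = 126

126


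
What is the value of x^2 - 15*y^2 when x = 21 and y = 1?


x^2 - d*y^2
= 21^2 - 15*1^2
= 441 - 15
= 426

426


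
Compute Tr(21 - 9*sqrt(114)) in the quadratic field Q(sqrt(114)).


Tr(a + b*sqrt(d)) = (a + b*sqrt(d)) + (a - b*sqrt(d)) = 2a
= 2 * (21)
= 42

42


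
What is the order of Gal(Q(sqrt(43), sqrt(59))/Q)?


The 2 square roots of distinct primes are multiplicatively independent over Q,
so [K:Q] = 2^2 and Gal(K/Q) is isomorphic to (Z/2Z)^2.
|Gal| = 2^2 = 4

4


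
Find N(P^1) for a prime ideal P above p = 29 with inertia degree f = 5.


N(P^a) = p^(a*f)
= 29^(1*5)
= 29^5
= 20511149

20511149


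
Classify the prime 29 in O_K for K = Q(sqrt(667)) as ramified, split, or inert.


K = Q(sqrt(667)). Since d mod 4 = 3, disc(K) = 2668.
Check p | disc: 2668 mod 29 = 0.
p divides disc, so p ramifies: (p) = P^2 with e=2, f=1, g=1.
Therefore p is ramified.

ramified


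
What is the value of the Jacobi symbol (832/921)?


Compute (832/921) via quadratic reciprocity:
  pull out 2: (2/921) = +1  (since 921 mod 8 = 1)
  pull out 2: (2/921) = +1  (since 921 mod 8 = 1)
  pull out 2: (2/921) = +1  (since 921 mod 8 = 1)
  pull out 2: (2/921) = +1  (since 921 mod 8 = 1)
  pull out 2: (2/921) = +1  (since 921 mod 8 = 1)
  pull out 2: (2/921) = +1  (since 921 mod 8 = 1)
  reciprocity: (13/921) -> +(921/13)
  reduce: (11/13)
  reciprocity: (11/13) -> +(13/11)
  reduce: (2/11)
  pull out 2: (2/11) = -1  (since 11 mod 8 = 3)
  (1/11) = 1
Product of signs = -1

-1


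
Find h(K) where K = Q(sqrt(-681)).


K = Q(sqrt(-681)). d mod 4 = 3, so D = disc(K) = 4d = -2724
h(K) equals the number of primitive reduced positive-definite forms (a, b, c) = a*x^2 + b*x*y + c*y^2 with b^2 - 4ac = D,
where reduced means |b| <= a <= c, with b >= 0 whenever |b| = a or a = c, and primitive means gcd(a, b, c) = 1.
Reduced forces 3a^2 <= |D| = 2724, so 1 <= a <= 30; b must have the parity of D, and c = (b^2 - D)/(4a) must be an integer >= a.
Enumerate a = 1..30, b in [-a, a]:
  a=1: (1, 0, 681)  [1]
  a=2: (2, 2, 341)  [1]
  a=3: (3, 0, 227)  [1]
  a=4: none
  a=5: (5, -4, 137), (5, 4, 137)  [2]
  a=6: (6, 6, 115)  [1]
  a=7..9: none
  a=10: (10, -6, 69), (10, 6, 69)  [2]
  a=11: (11, -2, 62), (11, 2, 62)  [2]
  a=12..14: none
  a=15: (15, -6, 46), (15, 6, 46)  [2]
  a=16: none
  a=17: (17, -8, 41), (17, 8, 41)  [2]
  a=18..21: none
  a=22: (22, -2, 31), (22, 2, 31)  [2]
  a=23: (23, -6, 30), (23, 6, 30)  [2]
  a=24: none
  a=25: (25, -24, 33), (25, 24, 33)  [2]
  a=26..30: none
Total reduced forms: 1 + 1 + 1 + 2 + 1 + 2 + 2 + 2 + 2 + 2 + 2 + 2 = 20
h = 20

20


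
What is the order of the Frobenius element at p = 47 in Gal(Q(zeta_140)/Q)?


The Frobenius at p in Gal(Q(zeta_n)/Q) = (Z/nZ)* is the class of p, so its order is ord_140(47), the smallest k >= 1 with 47^k = 1 mod 140.
n = 140 = 2^2 * 5 * 7, phi(140) = 48; the order divides phi(n).
Divisors of 48: 1, 2, 3, 4, 6, 8, 12, 16, 24, 48
Repeated squaring mod 140: 47^1 = 47, 47^2 = 109, 47^4 = 121, 47^8 = 81, 47^16 = 121, 47^32 = 81
Test divisors in increasing order:
  k=1: 47^1 = 47 mod 140
  k=2: 47^2 = 109 mod 140
  k=3: 47^3 = 109 * 47 = 83 mod 140
  k=4: 47^4 = 121 mod 140
  k=6: 47^6 = 121 * 109 = 29 mod 140
  k=8: 47^8 = 81 mod 140
  k=12: 47^12 = 81 * 121 = 1 mod 140  <- first divisor giving 1
Order = 12

12


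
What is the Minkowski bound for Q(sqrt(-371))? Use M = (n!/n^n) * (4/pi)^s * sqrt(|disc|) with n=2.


d = -371, d mod 4 = 1, so disc(K) = d = -371; |disc(K)| = 371
Imaginary quadratic field, so n = 2, s = r2 = 1, r1 = 0
M = (n!/n^n) * (4/pi)^s * sqrt(|disc(K)|) = (2!/2^2) * (4/pi)^1 * sqrt(371)
= 0.5 * 1.273240 * 19.261360
= 12.2622

12.2622


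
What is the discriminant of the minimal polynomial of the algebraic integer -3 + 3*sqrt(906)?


The element -3 + 3*sqrt(906) has minimal polynomial:
x^2 + 6*x - 8145
Discriminant = (6)^2 - 4*(-8145)
= 36 + 32580
= 32616

32616


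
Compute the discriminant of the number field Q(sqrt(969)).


For K = Q(sqrt(d)) with d squarefree: disc(K) = d if d = 1 mod 4, and disc(K) = 4d if d = 2 or 3 mod 4.
Here d = 969, and d mod 4 = 1.
d = 1 mod 4 (O_K = Z[(1+sqrt(d))/2]), so disc(K) = d = 969

969


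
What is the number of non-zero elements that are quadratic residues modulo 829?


For prime p, the number of non-zero quadratic residues is (p-1)/2.
= (829-1)/2
= 414

414


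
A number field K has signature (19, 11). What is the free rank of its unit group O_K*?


By Dirichlet's unit theorem:
rank = r1 + r2 - 1
= 19 + 11 - 1
= 29

29


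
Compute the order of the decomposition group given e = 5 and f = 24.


|D_P| = e * f
= 5 * 24
= 120

120


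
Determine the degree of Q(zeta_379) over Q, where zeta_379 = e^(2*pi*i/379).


The degree equals Euler's totient phi(379).
379 = 379
phi(379) = 378

378


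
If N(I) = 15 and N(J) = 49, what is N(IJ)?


N(IJ) = N(I) * N(J)
= 15 * 49
= 735

735


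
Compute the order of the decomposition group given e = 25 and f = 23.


|D_P| = e * f
= 25 * 23
= 575

575


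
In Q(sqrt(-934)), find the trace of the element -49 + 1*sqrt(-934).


Tr(a + b*sqrt(d)) = (a + b*sqrt(d)) + (a - b*sqrt(d)) = 2a
= 2 * (-49)
= -98

-98


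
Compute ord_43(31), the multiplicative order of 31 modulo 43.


We want ord_43(31), the smallest k >= 1 with 31^k = 1 mod 43.
n = 43 = 43, phi(43) = 42; the order divides phi(n).
Divisors of 42: 1, 2, 3, 6, 7, 14, 21, 42
Repeated squaring mod 43: 31^1 = 31, 31^2 = 15, 31^4 = 10, 31^8 = 14, 31^16 = 24, 31^32 = 17
Test divisors in increasing order:
  k=1: 31^1 = 31 mod 43
  k=2: 31^2 = 15 mod 43
  k=3: 31^3 = 15 * 31 = 35 mod 43
  k=6: 31^6 = 10 * 15 = 21 mod 43
  k=7: 31^7 = 10 * 15 * 31 = 6 mod 43
  k=14: 31^14 = 14 * 10 * 15 = 36 mod 43
  k=21: 31^21 = 24 * 10 * 31 = 1 mod 43  <- first divisor giving 1
Order = 21

21


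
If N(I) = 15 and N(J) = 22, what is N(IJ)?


N(IJ) = N(I) * N(J)
= 15 * 22
= 330

330


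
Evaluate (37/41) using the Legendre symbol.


p = 41 is prime, so compute (37/41) with the reciprocity algorithm (Jacobi-symbol steps: pull out 2s via (2/n), flip via reciprocity, reduce):
  reciprocity: (37/41) -> +(41/37)
  reduce: (4/37)
  pull out 2: (2/37) = -1  (since 37 mod 8 = 5)
  pull out 2: (2/37) = -1  (since 37 mod 8 = 5)
  (1/37) = 1
Product of signs = 1
(37/41) = 1

1


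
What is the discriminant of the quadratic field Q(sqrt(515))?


For K = Q(sqrt(d)) with d squarefree: disc(K) = d if d = 1 mod 4, and disc(K) = 4d if d = 2 or 3 mod 4.
Here d = 515, and d mod 4 = 3.
d = 3 mod 4, not 1 (O_K = Z[sqrt(d)]), so disc(K) = 4d = 4 * (515) = 2060

2060


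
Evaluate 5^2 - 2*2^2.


x^2 - d*y^2
= 5^2 - 2*2^2
= 25 - 8
= 17

17


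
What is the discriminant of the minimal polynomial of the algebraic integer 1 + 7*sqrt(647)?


The element 1 + 7*sqrt(647) has minimal polynomial:
x^2 - 2*x - 31702
Discriminant = (-2)^2 - 4*(-31702)
= 4 + 126808
= 126812

126812


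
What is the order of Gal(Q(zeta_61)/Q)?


|Gal(Q(zeta_61)/Q)| = phi(61)
= 60

60


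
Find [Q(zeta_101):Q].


The degree equals Euler's totient phi(101).
101 = 101
phi(101) = 100

100


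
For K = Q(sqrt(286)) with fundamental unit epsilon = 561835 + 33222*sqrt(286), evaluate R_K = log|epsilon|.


epsilon = 561835 + 33222*sqrt(286)
= 1.1237e+06
R = ln(1.1237e+06)
= 13.9321

13.9321


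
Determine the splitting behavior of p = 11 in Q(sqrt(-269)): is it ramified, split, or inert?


K = Q(sqrt(-269)). Since d mod 4 = 3, disc(K) = -1076.
Check p | disc: -1076 mod 11 = 2.
p does not divide disc. Compute Legendre symbol (d/p):
6^((11-1)/2) mod 11 = -1
(d/p) = -1, so p is inert: (p) stays prime with e=1, f=2, g=1.
Therefore p is inert.

inert


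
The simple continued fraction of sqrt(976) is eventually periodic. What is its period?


Run the CF algorithm for sqrt(976).
a_0 = floor(sqrt(976)) = 31; set m_0=0, q_0=1.
Recurrence: m' = q*a - m,  q' = (d - m'^2)/q,  a' = floor((a_0 + m')/q').
  step 1: m=31, q=15, a=4
  step 2: m=29, q=9, a=6
  step 3: m=25, q=39, a=1
  step 4: m=14, q=20, a=2
  step 5: m=26, q=15, a=3
  step 6: m=19, q=41, a=1
  step 7: m=22, q=12, a=4
  step 8: m=26, q=25, a=2
  step 9: m=24, q=16, a=3
  step 10: m=24, q=25, a=2
  step 11: m=26, q=12, a=4
  step 12: m=22, q=41, a=1
  step 13: m=19, q=15, a=3
  step 14: m=26, q=20, a=2
  step 15: m=14, q=39, a=1
  step 16: m=25, q=9, a=6
  step 17: m=29, q=15, a=4
  step 18: m=31, q=1, a=62
a_18 = 2*a_0 = 62, so the period closes here.
sqrt(976) = [31; 4, 6, 1, 2, 3, 1, 4, 2, 3, 2, 4, 1, 3, 2, 1, 6, 4, 62]
Period length = 18

18


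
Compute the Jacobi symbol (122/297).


Compute (122/297) via quadratic reciprocity:
  pull out 2: (2/297) = +1  (since 297 mod 8 = 1)
  reciprocity: (61/297) -> +(297/61)
  reduce: (53/61)
  reciprocity: (53/61) -> +(61/53)
  reduce: (8/53)
  pull out 2: (2/53) = -1  (since 53 mod 8 = 5)
  pull out 2: (2/53) = -1  (since 53 mod 8 = 5)
  pull out 2: (2/53) = -1  (since 53 mod 8 = 5)
  (1/53) = 1
Product of signs = -1

-1


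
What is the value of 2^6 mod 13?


p = 13 is prime and the exponent is (p-1)/2 = 6, so by Euler's criterion 2^6 = (2/13) = +1 or -1 mod 13.
Compute by square-and-multiply:
  6 = 4 + 2 (binary 110)
  Repeated squaring mod 13: 2^1 = 2, 2^2 = 4, 2^4 = 3
  2^6 = 2^4 * 2^2 = 3 * 4 mod 13
    3 * 4 = 12 = 12 mod 13
  2^6 = 12 mod 13
Result 12 = p - 1 = -1 mod 13: 2 is a quadratic non-residue mod 13. As a residue in [0, p-1] the value is 12.
2^6 mod 13 = 12

12


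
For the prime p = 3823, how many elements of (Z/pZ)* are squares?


For prime p, the number of non-zero quadratic residues is (p-1)/2.
= (3823-1)/2
= 1911

1911


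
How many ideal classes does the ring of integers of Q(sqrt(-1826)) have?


K = Q(sqrt(-1826)). d mod 4 = 2, so D = disc(K) = 4d = -7304
h(K) equals the number of primitive reduced positive-definite forms (a, b, c) = a*x^2 + b*x*y + c*y^2 with b^2 - 4ac = D,
where reduced means |b| <= a <= c, with b >= 0 whenever |b| = a or a = c, and primitive means gcd(a, b, c) = 1.
Reduced forces 3a^2 <= |D| = 7304, so 1 <= a <= 49; b must have the parity of D, and c = (b^2 - D)/(4a) must be an integer >= a.
Enumerate a = 1..49, b in [-a, a]:
  a=1: (1, 0, 1826)  [1]
  a=2: (2, 0, 913)  [1]
  a=3: (3, -2, 609), (3, 2, 609)  [2]
  a=4: none
  a=5: (5, -4, 366), (5, 4, 366)  [2]
  a=6: (6, -4, 305), (6, 4, 305)  [2]
  a=7: (7, -2, 261), (7, 2, 261)  [2]
  a=8: none
  a=9: (9, -2, 203), (9, 2, 203)  [2]
  a=10: (10, -4, 183), (10, 4, 183)  [2]
  a=11: (11, 0, 166)  [1]
  a=12..13: none
  a=14: (14, -12, 133), (14, 12, 133)  [2]
  a=15: (15, -14, 125), (15, -4, 122), (15, 4, 122), (15, 14, 125)  [4]
  a=16..17: none
  a=18: (18, -16, 105), (18, 16, 105)  [2]
  a=19: (19, -12, 98), (19, 12, 98)  [2]
  a=20: none
  a=21: (21, -16, 90), (21, -2, 87), (21, 2, 87), (21, 16, 90)  [4]
  a=22: (22, 0, 83)  [1]
  a=23..24: none
  a=25: (25, -14, 75), (25, 14, 75)  [2]
  a=26: none
  a=27: (27, -16, 70), (27, 16, 70)  [2]
  a=28: none
  a=29: (29, -2, 63), (29, 2, 63)  [2]
  a=30: (30, -16, 63), (30, -4, 61), (30, 4, 61), (30, 16, 63)  [4]
  a=31..32: none
  a=33: (33, -22, 59), (33, 22, 59)  [2]
  a=34: none
  a=35: (35, -26, 57), (35, -16, 54), (35, 16, 54), (35, 26, 57)  [4]
  a=36..37: none
  a=38: (38, -12, 49), (38, 12, 49)  [2]
  a=39..41: none
  a=42: (42, -40, 53), (42, -16, 45), (42, 16, 45), (42, 40, 53)  [4]
  a=43: (43, -36, 50), (43, 36, 50)  [2]
  a=44: none
  a=45: (45, -34, 47), (45, 34, 47)  [2]
  a=46..49: none
Total reduced forms: 1 + 1 + 2 + 2 + 2 + 2 + 2 + 2 + 1 + 2 + 4 + 2 + 2 + 4 + 1 + 2 + 2 + 2 + 4 + 2 + 4 + 2 + 4 + 2 + 2 = 56
h = 56

56


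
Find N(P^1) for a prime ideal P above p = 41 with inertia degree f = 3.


N(P^a) = p^(a*f)
= 41^(1*3)
= 41^3
= 68921

68921


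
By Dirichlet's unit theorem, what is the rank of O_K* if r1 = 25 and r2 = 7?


By Dirichlet's unit theorem:
rank = r1 + r2 - 1
= 25 + 7 - 1
= 31

31


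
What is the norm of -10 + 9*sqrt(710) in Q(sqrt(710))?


N(a + b*sqrt(d)) = a^2 - d*b^2
= (-10)^2 - (710)*(9)^2
= 100 - 57510
= -57410

-57410


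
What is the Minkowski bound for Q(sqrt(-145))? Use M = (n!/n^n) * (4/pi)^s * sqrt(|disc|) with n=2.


d = -145, d mod 4 = 3, so disc(K) = 4d = -580; |disc(K)| = 580
Imaginary quadratic field, so n = 2, s = r2 = 1, r1 = 0
M = (n!/n^n) * (4/pi)^s * sqrt(|disc(K)|) = (2!/2^2) * (4/pi)^1 * sqrt(580)
= 0.5 * 1.273240 * 24.083189
= 15.3318

15.3318


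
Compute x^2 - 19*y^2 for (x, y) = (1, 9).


x^2 - d*y^2
= 1^2 - 19*9^2
= 1 - 1539
= -1538

-1538


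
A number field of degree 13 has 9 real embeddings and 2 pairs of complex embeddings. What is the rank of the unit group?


By Dirichlet's unit theorem:
rank = r1 + r2 - 1
= 9 + 2 - 1
= 10

10


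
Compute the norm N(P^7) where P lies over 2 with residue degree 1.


N(P^a) = p^(a*f)
= 2^(7*1)
= 2^7
= 128

128


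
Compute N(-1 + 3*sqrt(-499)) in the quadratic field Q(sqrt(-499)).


N(a + b*sqrt(d)) = a^2 - d*b^2
= (-1)^2 - (-499)*(3)^2
= 1 + 4491
= 4492

4492


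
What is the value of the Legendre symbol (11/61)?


p = 61 is prime, so compute (11/61) with the reciprocity algorithm (Jacobi-symbol steps: pull out 2s via (2/n), flip via reciprocity, reduce):
  reciprocity: (11/61) -> +(61/11)
  reduce: (6/11)
  pull out 2: (2/11) = -1  (since 11 mod 8 = 3)
  reciprocity: (3/11) -> -(11/3)
  reduce: (2/3)
  pull out 2: (2/3) = -1  (since 3 mod 8 = 3)
  (1/3) = 1
Product of signs = -1
(11/61) = -1

-1


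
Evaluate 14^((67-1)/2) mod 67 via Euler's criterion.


p = 67 is prime and the exponent is (p-1)/2 = 33, so by Euler's criterion 14^33 = (14/67) = +1 or -1 mod 67.
Compute by square-and-multiply:
  33 = 32 + 1 (binary 100001)
  Repeated squaring mod 67: 14^1 = 14, 14^2 = 62, 14^4 = 25, 14^8 = 22, 14^16 = 15, 14^32 = 24
  14^33 = 14^32 * 14^1 = 24 * 14 mod 67
    24 * 14 = 336 = 1 mod 67
  14^33 = 1 mod 67
Result 1: 14 is a quadratic residue mod 67.
14^33 mod 67 = 1

1


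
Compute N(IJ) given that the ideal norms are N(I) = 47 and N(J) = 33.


N(IJ) = N(I) * N(J)
= 47 * 33
= 1551

1551


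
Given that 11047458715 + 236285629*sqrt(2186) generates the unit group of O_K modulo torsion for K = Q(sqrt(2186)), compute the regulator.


epsilon = 11047458715 + 236285629*sqrt(2186)
= 2.2095e+10
R = ln(2.2095e+10)
= 23.8186

23.8186


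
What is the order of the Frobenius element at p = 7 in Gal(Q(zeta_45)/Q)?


The Frobenius at p in Gal(Q(zeta_n)/Q) = (Z/nZ)* is the class of p, so its order is ord_45(7), the smallest k >= 1 with 7^k = 1 mod 45.
n = 45 = 3^2 * 5, phi(45) = 24; the order divides phi(n).
Divisors of 24: 1, 2, 3, 4, 6, 8, 12, 24
Repeated squaring mod 45: 7^1 = 7, 7^2 = 4, 7^4 = 16, 7^8 = 31, 7^16 = 16
Test divisors in increasing order:
  k=1: 7^1 = 7 mod 45
  k=2: 7^2 = 4 mod 45
  k=3: 7^3 = 4 * 7 = 28 mod 45
  k=4: 7^4 = 16 mod 45
  k=6: 7^6 = 16 * 4 = 19 mod 45
  k=8: 7^8 = 31 mod 45
  k=12: 7^12 = 31 * 16 = 1 mod 45  <- first divisor giving 1
Order = 12

12


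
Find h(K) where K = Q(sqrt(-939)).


K = Q(sqrt(-939)). d mod 4 = 1, so D = disc(K) = d = -939
h(K) equals the number of primitive reduced positive-definite forms (a, b, c) = a*x^2 + b*x*y + c*y^2 with b^2 - 4ac = D,
where reduced means |b| <= a <= c, with b >= 0 whenever |b| = a or a = c, and primitive means gcd(a, b, c) = 1.
Reduced forces 3a^2 <= |D| = 939, so 1 <= a <= 17; b must have the parity of D, and c = (b^2 - D)/(4a) must be an integer >= a.
Enumerate a = 1..17, b in [-a, a]:
  a=1: (1, 1, 235)  [1]
  a=2: none
  a=3: (3, 3, 79)  [1]
  a=4: none
  a=5: (5, -1, 47), (5, 1, 47)  [2]
  a=6..12: none
  a=13: (13, -7, 19), (13, 7, 19)  [2]
  a=14: none
  a=15: (15, -9, 17), (15, 9, 17)  [2]
  a=16..17: none
Total reduced forms: 1 + 1 + 2 + 2 + 2 = 8
h = 8

8


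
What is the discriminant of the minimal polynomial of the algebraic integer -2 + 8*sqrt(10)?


The element -2 + 8*sqrt(10) has minimal polynomial:
x^2 + 4*x - 636
Discriminant = (4)^2 - 4*(-636)
= 16 + 2544
= 2560

2560


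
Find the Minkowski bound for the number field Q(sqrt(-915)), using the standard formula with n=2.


d = -915, d mod 4 = 1, so disc(K) = d = -915; |disc(K)| = 915
Imaginary quadratic field, so n = 2, s = r2 = 1, r1 = 0
M = (n!/n^n) * (4/pi)^s * sqrt(|disc(K)|) = (2!/2^2) * (4/pi)^1 * sqrt(915)
= 0.5 * 1.273240 * 30.248967
= 19.2571

19.2571


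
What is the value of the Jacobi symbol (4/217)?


Compute (4/217) via quadratic reciprocity:
  pull out 2: (2/217) = +1  (since 217 mod 8 = 1)
  pull out 2: (2/217) = +1  (since 217 mod 8 = 1)
  (1/217) = 1
Product of signs = 1

1


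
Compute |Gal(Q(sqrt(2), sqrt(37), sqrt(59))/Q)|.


The 3 square roots of distinct primes are multiplicatively independent over Q,
so [K:Q] = 2^3 and Gal(K/Q) is isomorphic to (Z/2Z)^3.
|Gal| = 2^3 = 8

8


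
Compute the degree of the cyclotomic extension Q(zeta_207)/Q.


The degree equals Euler's totient phi(207).
207 = 3^2 * 23
phi(207) = 132

132


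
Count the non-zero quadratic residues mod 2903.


For prime p, the number of non-zero quadratic residues is (p-1)/2.
= (2903-1)/2
= 1451

1451


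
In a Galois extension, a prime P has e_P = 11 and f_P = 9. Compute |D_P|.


|D_P| = e * f
= 11 * 9
= 99

99


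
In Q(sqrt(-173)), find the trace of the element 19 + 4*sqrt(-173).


Tr(a + b*sqrt(d)) = (a + b*sqrt(d)) + (a - b*sqrt(d)) = 2a
= 2 * (19)
= 38

38


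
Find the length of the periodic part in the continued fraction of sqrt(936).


Run the CF algorithm for sqrt(936).
a_0 = floor(sqrt(936)) = 30; set m_0=0, q_0=1.
Recurrence: m' = q*a - m,  q' = (d - m'^2)/q,  a' = floor((a_0 + m')/q').
  step 1: m=30, q=36, a=1
  step 2: m=6, q=25, a=1
  step 3: m=19, q=23, a=2
  step 4: m=27, q=9, a=6
  step 5: m=27, q=23, a=2
  step 6: m=19, q=25, a=1
  step 7: m=6, q=36, a=1
  step 8: m=30, q=1, a=60
a_8 = 2*a_0 = 60, so the period closes here.
sqrt(936) = [30; 1, 1, 2, 6, 2, 1, 1, 60]
Period length = 8

8


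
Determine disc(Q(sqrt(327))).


For K = Q(sqrt(d)) with d squarefree: disc(K) = d if d = 1 mod 4, and disc(K) = 4d if d = 2 or 3 mod 4.
Here d = 327, and d mod 4 = 3.
d = 3 mod 4, not 1 (O_K = Z[sqrt(d)]), so disc(K) = 4d = 4 * (327) = 1308

1308


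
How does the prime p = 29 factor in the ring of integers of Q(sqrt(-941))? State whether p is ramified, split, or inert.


K = Q(sqrt(-941)). Since d mod 4 = 3, disc(K) = -3764.
Check p | disc: -3764 mod 29 = 6.
p does not divide disc. Compute Legendre symbol (d/p):
16^((29-1)/2) mod 29 = 1
(d/p) = 1, so p splits: (p) = P*P' with e=1, f=1, g=2.
Therefore p is split.

split


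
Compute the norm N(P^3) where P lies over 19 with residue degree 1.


N(P^a) = p^(a*f)
= 19^(3*1)
= 19^3
= 6859

6859


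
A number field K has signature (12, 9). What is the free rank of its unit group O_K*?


By Dirichlet's unit theorem:
rank = r1 + r2 - 1
= 12 + 9 - 1
= 20

20


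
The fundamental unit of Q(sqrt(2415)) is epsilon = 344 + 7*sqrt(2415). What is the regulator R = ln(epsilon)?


epsilon = 344 + 7*sqrt(2415)
= 687.9985
R = ln(687.9985)
= 6.5338

6.5338


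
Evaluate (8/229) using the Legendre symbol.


p = 229 is prime, so compute (8/229) with the reciprocity algorithm (Jacobi-symbol steps: pull out 2s via (2/n), flip via reciprocity, reduce):
  pull out 2: (2/229) = -1  (since 229 mod 8 = 5)
  pull out 2: (2/229) = -1  (since 229 mod 8 = 5)
  pull out 2: (2/229) = -1  (since 229 mod 8 = 5)
  (1/229) = 1
Product of signs = -1
(8/229) = -1

-1


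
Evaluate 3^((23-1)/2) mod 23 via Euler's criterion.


p = 23 is prime and the exponent is (p-1)/2 = 11, so by Euler's criterion 3^11 = (3/23) = +1 or -1 mod 23.
Compute by square-and-multiply:
  11 = 8 + 2 + 1 (binary 1011)
  Repeated squaring mod 23: 3^1 = 3, 3^2 = 9, 3^4 = 12, 3^8 = 6
  3^11 = 3^8 * 3^2 * 3^1 = 6 * 9 * 3 mod 23
    6 * 9 = 54 = 8 mod 23
    8 * 3 = 24 = 1 mod 23
  3^11 = 1 mod 23
Result 1: 3 is a quadratic residue mod 23.
3^11 mod 23 = 1

1


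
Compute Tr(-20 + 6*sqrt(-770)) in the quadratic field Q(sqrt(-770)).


Tr(a + b*sqrt(d)) = (a + b*sqrt(d)) + (a - b*sqrt(d)) = 2a
= 2 * (-20)
= -40

-40


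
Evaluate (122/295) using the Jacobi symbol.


Compute (122/295) via quadratic reciprocity:
  pull out 2: (2/295) = +1  (since 295 mod 8 = 7)
  reciprocity: (61/295) -> +(295/61)
  reduce: (51/61)
  reciprocity: (51/61) -> +(61/51)
  reduce: (10/51)
  pull out 2: (2/51) = -1  (since 51 mod 8 = 3)
  reciprocity: (5/51) -> +(51/5)
  reduce: (1/5)
  (1/5) = 1
Product of signs = -1

-1


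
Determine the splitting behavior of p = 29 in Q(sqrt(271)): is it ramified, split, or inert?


K = Q(sqrt(271)). Since d mod 4 = 3, disc(K) = 1084.
Check p | disc: 1084 mod 29 = 11.
p does not divide disc. Compute Legendre symbol (d/p):
10^((29-1)/2) mod 29 = -1
(d/p) = -1, so p is inert: (p) stays prime with e=1, f=2, g=1.
Therefore p is inert.

inert


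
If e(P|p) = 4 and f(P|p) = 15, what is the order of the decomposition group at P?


|D_P| = e * f
= 4 * 15
= 60

60


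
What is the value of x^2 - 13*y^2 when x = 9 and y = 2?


x^2 - d*y^2
= 9^2 - 13*2^2
= 81 - 52
= 29

29


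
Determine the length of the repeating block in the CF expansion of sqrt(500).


Run the CF algorithm for sqrt(500).
a_0 = floor(sqrt(500)) = 22; set m_0=0, q_0=1.
Recurrence: m' = q*a - m,  q' = (d - m'^2)/q,  a' = floor((a_0 + m')/q').
  step 1: m=22, q=16, a=2
  step 2: m=10, q=25, a=1
  step 3: m=15, q=11, a=3
  step 4: m=18, q=16, a=2
  step 5: m=14, q=19, a=1
  step 6: m=5, q=25, a=1
  step 7: m=20, q=4, a=10
  step 8: m=20, q=25, a=1
  step 9: m=5, q=19, a=1
  step 10: m=14, q=16, a=2
  step 11: m=18, q=11, a=3
  step 12: m=15, q=25, a=1
  step 13: m=10, q=16, a=2
  step 14: m=22, q=1, a=44
a_14 = 2*a_0 = 44, so the period closes here.
sqrt(500) = [22; 2, 1, 3, 2, 1, 1, 10, 1, 1, 2, 3, 1, 2, 44]
Period length = 14

14


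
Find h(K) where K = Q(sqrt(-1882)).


K = Q(sqrt(-1882)). d mod 4 = 2, so D = disc(K) = 4d = -7528
h(K) equals the number of primitive reduced positive-definite forms (a, b, c) = a*x^2 + b*x*y + c*y^2 with b^2 - 4ac = D,
where reduced means |b| <= a <= c, with b >= 0 whenever |b| = a or a = c, and primitive means gcd(a, b, c) = 1.
Reduced forces 3a^2 <= |D| = 7528, so 1 <= a <= 50; b must have the parity of D, and c = (b^2 - D)/(4a) must be an integer >= a.
Enumerate a = 1..50, b in [-a, a]:
  a=1: (1, 0, 1882)  [1]
  a=2: (2, 0, 941)  [1]
  a=3..6: none
  a=7: (7, -2, 269), (7, 2, 269)  [2]
  a=8..12: none
  a=13: (13, -8, 146), (13, 8, 146)  [2]
  a=14: (14, -12, 137), (14, 12, 137)  [2]
  a=15..22: none
  a=23: (23, -4, 82), (23, 4, 82)  [2]
  a=24..25: none
  a=26: (26, -8, 73), (26, 8, 73)  [2]
  a=27..30: none
  a=31: (31, -6, 61), (31, 6, 61)  [2]
  a=32..40: none
  a=41: (41, -4, 46), (41, 4, 46)  [2]
  a=42: none
  a=43: (43, -30, 49), (43, 30, 49)  [2]
  a=44..50: none
Total reduced forms: 1 + 1 + 2 + 2 + 2 + 2 + 2 + 2 + 2 + 2 = 18
h = 18

18


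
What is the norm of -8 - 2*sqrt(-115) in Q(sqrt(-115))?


N(a + b*sqrt(d)) = a^2 - d*b^2
= (-8)^2 - (-115)*(-2)^2
= 64 + 460
= 524

524


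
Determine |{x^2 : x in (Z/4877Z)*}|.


For prime p, the number of non-zero quadratic residues is (p-1)/2.
= (4877-1)/2
= 2438

2438


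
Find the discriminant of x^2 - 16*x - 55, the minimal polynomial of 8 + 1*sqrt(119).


The element 8 + 1*sqrt(119) has minimal polynomial:
x^2 - 16*x - 55
Discriminant = (-16)^2 - 4*(-55)
= 256 + 220
= 476

476


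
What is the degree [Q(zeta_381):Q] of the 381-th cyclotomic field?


The degree equals Euler's totient phi(381).
381 = 3 * 127
phi(381) = 252

252


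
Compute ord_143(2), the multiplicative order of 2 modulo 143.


We want ord_143(2), the smallest k >= 1 with 2^k = 1 mod 143.
n = 143 = 11 * 13, phi(143) = 120; the order divides phi(n).
Divisors of 120: 1, 2, 3, 4, 5, 6, 8, 10, 12, 15, 20, 24, 30, 40, 60, 120
Repeated squaring mod 143: 2^1 = 2, 2^2 = 4, 2^4 = 16, 2^8 = 113, 2^16 = 42, 2^32 = 48, 2^64 = 16
Test divisors in increasing order:
  k=1: 2^1 = 2 mod 143
  k=2: 2^2 = 4 mod 143
  k=3: 2^3 = 4 * 2 = 8 mod 143
  k=4: 2^4 = 16 mod 143
  k=5: 2^5 = 16 * 2 = 32 mod 143
  k=6: 2^6 = 16 * 4 = 64 mod 143
  k=8: 2^8 = 113 mod 143
  k=10: 2^10 = 113 * 4 = 23 mod 143
  k=12: 2^12 = 113 * 16 = 92 mod 143
  k=15: 2^15 = 113 * 16 * 4 * 2 = 21 mod 143
  k=20: 2^20 = 42 * 16 = 100 mod 143
  k=24: 2^24 = 42 * 113 = 27 mod 143
  k=30: 2^30 = 42 * 113 * 16 * 4 = 12 mod 143
  k=40: 2^40 = 48 * 113 = 133 mod 143
  k=60: 2^60 = 48 * 42 * 113 * 16 = 1 mod 143  <- first divisor giving 1
Order = 60

60


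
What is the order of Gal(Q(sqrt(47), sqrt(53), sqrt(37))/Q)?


The 3 square roots of distinct primes are multiplicatively independent over Q,
so [K:Q] = 2^3 and Gal(K/Q) is isomorphic to (Z/2Z)^3.
|Gal| = 2^3 = 8

8


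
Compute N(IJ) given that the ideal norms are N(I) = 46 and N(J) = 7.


N(IJ) = N(I) * N(J)
= 46 * 7
= 322

322


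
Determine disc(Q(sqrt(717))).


For K = Q(sqrt(d)) with d squarefree: disc(K) = d if d = 1 mod 4, and disc(K) = 4d if d = 2 or 3 mod 4.
Here d = 717, and d mod 4 = 1.
d = 1 mod 4 (O_K = Z[(1+sqrt(d))/2]), so disc(K) = d = 717

717


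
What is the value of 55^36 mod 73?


p = 73 is prime and the exponent is (p-1)/2 = 36, so by Euler's criterion 55^36 = (55/73) = +1 or -1 mod 73.
Compute by square-and-multiply:
  36 = 32 + 4 (binary 100100)
  Repeated squaring mod 73: 55^1 = 55, 55^2 = 32, 55^4 = 2, 55^8 = 4, 55^16 = 16, 55^32 = 37
  55^36 = 55^32 * 55^4 = 37 * 2 mod 73
    37 * 2 = 74 = 1 mod 73
  55^36 = 1 mod 73
Result 1: 55 is a quadratic residue mod 73.
55^36 mod 73 = 1

1


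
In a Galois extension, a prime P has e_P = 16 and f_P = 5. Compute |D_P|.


|D_P| = e * f
= 16 * 5
= 80

80


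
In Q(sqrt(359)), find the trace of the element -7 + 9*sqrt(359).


Tr(a + b*sqrt(d)) = (a + b*sqrt(d)) + (a - b*sqrt(d)) = 2a
= 2 * (-7)
= -14

-14


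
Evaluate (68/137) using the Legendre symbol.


p = 137 is prime, so compute (68/137) with the reciprocity algorithm (Jacobi-symbol steps: pull out 2s via (2/n), flip via reciprocity, reduce):
  pull out 2: (2/137) = +1  (since 137 mod 8 = 1)
  pull out 2: (2/137) = +1  (since 137 mod 8 = 1)
  reciprocity: (17/137) -> +(137/17)
  reduce: (1/17)
  (1/17) = 1
Product of signs = 1
(68/137) = 1

1


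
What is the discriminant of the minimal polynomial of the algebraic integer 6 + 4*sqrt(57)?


The element 6 + 4*sqrt(57) has minimal polynomial:
x^2 - 12*x - 876
Discriminant = (-12)^2 - 4*(-876)
= 144 + 3504
= 3648

3648


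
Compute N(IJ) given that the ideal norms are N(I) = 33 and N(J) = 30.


N(IJ) = N(I) * N(J)
= 33 * 30
= 990

990


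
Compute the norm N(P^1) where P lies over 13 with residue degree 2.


N(P^a) = p^(a*f)
= 13^(1*2)
= 13^2
= 169

169


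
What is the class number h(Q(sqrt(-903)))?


K = Q(sqrt(-903)). d mod 4 = 1, so D = disc(K) = d = -903
h(K) equals the number of primitive reduced positive-definite forms (a, b, c) = a*x^2 + b*x*y + c*y^2 with b^2 - 4ac = D,
where reduced means |b| <= a <= c, with b >= 0 whenever |b| = a or a = c, and primitive means gcd(a, b, c) = 1.
Reduced forces 3a^2 <= |D| = 903, so 1 <= a <= 17; b must have the parity of D, and c = (b^2 - D)/(4a) must be an integer >= a.
Enumerate a = 1..17, b in [-a, a]:
  a=1: (1, 1, 226)  [1]
  a=2: (2, -1, 113), (2, 1, 113)  [2]
  a=3: (3, 3, 76)  [1]
  a=4: (4, -3, 57), (4, 3, 57)  [2]
  a=5: none
  a=6: (6, -3, 38), (6, 3, 38)  [2]
  a=7: (7, 7, 34)  [1]
  a=8: (8, -5, 29), (8, 5, 29)  [2]
  a=9..11: none
  a=12: (12, -3, 19), (12, 3, 19)  [2]
  a=13: none
  a=14: (14, -7, 17), (14, 7, 17)  [2]
  a=15: none
  a=16: (16, 11, 16)  [1]
  a=17: none
Total reduced forms: 1 + 2 + 1 + 2 + 2 + 1 + 2 + 2 + 2 + 1 = 16
h = 16

16


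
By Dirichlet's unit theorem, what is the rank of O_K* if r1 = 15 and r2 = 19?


By Dirichlet's unit theorem:
rank = r1 + r2 - 1
= 15 + 19 - 1
= 33

33


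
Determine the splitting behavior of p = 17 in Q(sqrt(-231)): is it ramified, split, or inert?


K = Q(sqrt(-231)). Since d mod 4 = 1, disc(K) = -231.
Check p | disc: -231 mod 17 = 7.
p does not divide disc. Compute Legendre symbol (d/p):
7^((17-1)/2) mod 17 = -1
(d/p) = -1, so p is inert: (p) stays prime with e=1, f=2, g=1.
Therefore p is inert.

inert


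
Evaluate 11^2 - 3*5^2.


x^2 - d*y^2
= 11^2 - 3*5^2
= 121 - 75
= 46

46


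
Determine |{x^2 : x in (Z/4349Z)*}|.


For prime p, the number of non-zero quadratic residues is (p-1)/2.
= (4349-1)/2
= 2174

2174


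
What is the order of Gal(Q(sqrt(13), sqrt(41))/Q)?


The 2 square roots of distinct primes are multiplicatively independent over Q,
so [K:Q] = 2^2 and Gal(K/Q) is isomorphic to (Z/2Z)^2.
|Gal| = 2^2 = 4

4


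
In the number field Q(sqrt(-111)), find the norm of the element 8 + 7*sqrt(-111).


N(a + b*sqrt(d)) = a^2 - d*b^2
= (8)^2 - (-111)*(7)^2
= 64 + 5439
= 5503

5503


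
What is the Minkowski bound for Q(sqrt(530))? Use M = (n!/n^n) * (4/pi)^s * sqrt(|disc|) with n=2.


d = 530, d mod 4 = 2, so disc(K) = 4d = 2120; |disc(K)| = 2120
Real quadratic field, so n = 2, s = r2 = 0, r1 = 2
M = (n!/n^n) * (4/pi)^s * sqrt(|disc(K)|) = (2!/2^2) * (4/pi)^0 * sqrt(2120)
= 0.5 * 1.000000 * 46.043458
= 23.0217

23.0217


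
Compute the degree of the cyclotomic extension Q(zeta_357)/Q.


The degree equals Euler's totient phi(357).
357 = 3 * 7 * 17
phi(357) = 192

192


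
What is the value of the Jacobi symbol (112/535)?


Compute (112/535) via quadratic reciprocity:
  pull out 2: (2/535) = +1  (since 535 mod 8 = 7)
  pull out 2: (2/535) = +1  (since 535 mod 8 = 7)
  pull out 2: (2/535) = +1  (since 535 mod 8 = 7)
  pull out 2: (2/535) = +1  (since 535 mod 8 = 7)
  reciprocity: (7/535) -> -(535/7)
  reduce: (3/7)
  reciprocity: (3/7) -> -(7/3)
  reduce: (1/3)
  (1/3) = 1
Product of signs = 1

1


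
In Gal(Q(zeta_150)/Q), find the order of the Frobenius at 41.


The Frobenius at p in Gal(Q(zeta_n)/Q) = (Z/nZ)* is the class of p, so its order is ord_150(41), the smallest k >= 1 with 41^k = 1 mod 150.
n = 150 = 2 * 3 * 5^2, phi(150) = 40; the order divides phi(n).
Divisors of 40: 1, 2, 4, 5, 8, 10, 20, 40
Repeated squaring mod 150: 41^1 = 41, 41^2 = 31, 41^4 = 61, 41^8 = 121, 41^16 = 91, 41^32 = 31
Test divisors in increasing order:
  k=1: 41^1 = 41 mod 150
  k=2: 41^2 = 31 mod 150
  k=4: 41^4 = 61 mod 150
  k=5: 41^5 = 61 * 41 = 101 mod 150
  k=8: 41^8 = 121 mod 150
  k=10: 41^10 = 121 * 31 = 1 mod 150  <- first divisor giving 1
Order = 10

10


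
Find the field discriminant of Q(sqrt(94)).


For K = Q(sqrt(d)) with d squarefree: disc(K) = d if d = 1 mod 4, and disc(K) = 4d if d = 2 or 3 mod 4.
Here d = 94, and d mod 4 = 2.
d = 2 mod 4, not 1 (O_K = Z[sqrt(d)]), so disc(K) = 4d = 4 * (94) = 376

376


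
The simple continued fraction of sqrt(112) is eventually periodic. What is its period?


Run the CF algorithm for sqrt(112).
a_0 = floor(sqrt(112)) = 10; set m_0=0, q_0=1.
Recurrence: m' = q*a - m,  q' = (d - m'^2)/q,  a' = floor((a_0 + m')/q').
  step 1: m=10, q=12, a=1
  step 2: m=2, q=9, a=1
  step 3: m=7, q=7, a=2
  step 4: m=7, q=9, a=1
  step 5: m=2, q=12, a=1
  step 6: m=10, q=1, a=20
a_6 = 2*a_0 = 20, so the period closes here.
sqrt(112) = [10; 1, 1, 2, 1, 1, 20]
Period length = 6

6


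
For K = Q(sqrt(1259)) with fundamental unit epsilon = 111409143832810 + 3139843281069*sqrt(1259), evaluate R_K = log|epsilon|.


epsilon = 111409143832810 + 3139843281069*sqrt(1259)
= 2.2282e+14
R = ln(2.2282e+14)
= 33.0374

33.0374


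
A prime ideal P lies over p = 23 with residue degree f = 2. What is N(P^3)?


N(P^a) = p^(a*f)
= 23^(3*2)
= 23^6
= 148035889

148035889


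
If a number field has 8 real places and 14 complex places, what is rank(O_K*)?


By Dirichlet's unit theorem:
rank = r1 + r2 - 1
= 8 + 14 - 1
= 21

21


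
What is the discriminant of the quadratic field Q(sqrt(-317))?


For K = Q(sqrt(d)) with d squarefree: disc(K) = d if d = 1 mod 4, and disc(K) = 4d if d = 2 or 3 mod 4.
Here d = -317, and d mod 4 = 3.
d = 3 mod 4, not 1 (O_K = Z[sqrt(d)]), so disc(K) = 4d = 4 * (-317) = -1268

-1268


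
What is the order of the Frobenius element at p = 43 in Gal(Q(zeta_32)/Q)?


The Frobenius at p in Gal(Q(zeta_n)/Q) = (Z/nZ)* is the class of p, so its order is ord_32(43), the smallest k >= 1 with 43^k = 1 mod 32.
n = 32 = 2^5, phi(32) = 16; the order divides phi(n).
Divisors of 16: 1, 2, 4, 8, 16
Repeated squaring mod 32: 43^1 = 11, 43^2 = 25, 43^4 = 17, 43^8 = 1, 43^16 = 1
Test divisors in increasing order:
  k=1: 43^1 = 11 mod 32
  k=2: 43^2 = 25 mod 32
  k=4: 43^4 = 17 mod 32
  k=8: 43^8 = 1 mod 32  <- first divisor giving 1
Order = 8

8


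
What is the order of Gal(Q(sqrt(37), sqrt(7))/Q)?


The 2 square roots of distinct primes are multiplicatively independent over Q,
so [K:Q] = 2^2 and Gal(K/Q) is isomorphic to (Z/2Z)^2.
|Gal| = 2^2 = 4

4


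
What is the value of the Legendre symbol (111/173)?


p = 173 is prime, so compute (111/173) with the reciprocity algorithm (Jacobi-symbol steps: pull out 2s via (2/n), flip via reciprocity, reduce):
  reciprocity: (111/173) -> +(173/111)
  reduce: (62/111)
  pull out 2: (2/111) = +1  (since 111 mod 8 = 7)
  reciprocity: (31/111) -> -(111/31)
  reduce: (18/31)
  pull out 2: (2/31) = +1  (since 31 mod 8 = 7)
  reciprocity: (9/31) -> +(31/9)
  reduce: (4/9)
  pull out 2: (2/9) = +1  (since 9 mod 8 = 1)
  pull out 2: (2/9) = +1  (since 9 mod 8 = 1)
  (1/9) = 1
Product of signs = -1
(111/173) = -1

-1


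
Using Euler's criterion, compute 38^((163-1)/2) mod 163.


p = 163 is prime and the exponent is (p-1)/2 = 81, so by Euler's criterion 38^81 = (38/163) = +1 or -1 mod 163.
Compute by square-and-multiply:
  81 = 64 + 16 + 1 (binary 1010001)
  Repeated squaring mod 163: 38^1 = 38, 38^2 = 140, 38^4 = 40, 38^8 = 133, 38^16 = 85, 38^32 = 53, 38^64 = 38
  38^81 = 38^64 * 38^16 * 38^1 = 38 * 85 * 38 mod 163
    38 * 85 = 3230 = 133 mod 163
    133 * 38 = 5054 = 1 mod 163
  38^81 = 1 mod 163
Result 1: 38 is a quadratic residue mod 163.
38^81 mod 163 = 1

1


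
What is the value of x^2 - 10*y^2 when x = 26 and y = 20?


x^2 - d*y^2
= 26^2 - 10*20^2
= 676 - 4000
= -3324

-3324


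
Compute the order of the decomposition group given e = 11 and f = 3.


|D_P| = e * f
= 11 * 3
= 33

33


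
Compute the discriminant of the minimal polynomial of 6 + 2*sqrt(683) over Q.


The element 6 + 2*sqrt(683) has minimal polynomial:
x^2 - 12*x - 2696
Discriminant = (-12)^2 - 4*(-2696)
= 144 + 10784
= 10928

10928


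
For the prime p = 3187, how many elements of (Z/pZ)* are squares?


For prime p, the number of non-zero quadratic residues is (p-1)/2.
= (3187-1)/2
= 1593

1593


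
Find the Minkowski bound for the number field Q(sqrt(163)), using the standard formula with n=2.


d = 163, d mod 4 = 3, so disc(K) = 4d = 652; |disc(K)| = 652
Real quadratic field, so n = 2, s = r2 = 0, r1 = 2
M = (n!/n^n) * (4/pi)^s * sqrt(|disc(K)|) = (2!/2^2) * (4/pi)^0 * sqrt(652)
= 0.5 * 1.000000 * 25.534291
= 12.7671

12.7671


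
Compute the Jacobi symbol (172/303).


Compute (172/303) via quadratic reciprocity:
  pull out 2: (2/303) = +1  (since 303 mod 8 = 7)
  pull out 2: (2/303) = +1  (since 303 mod 8 = 7)
  reciprocity: (43/303) -> -(303/43)
  reduce: (2/43)
  pull out 2: (2/43) = -1  (since 43 mod 8 = 3)
  (1/43) = 1
Product of signs = 1

1


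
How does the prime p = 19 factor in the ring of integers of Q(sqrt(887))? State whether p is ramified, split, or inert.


K = Q(sqrt(887)). Since d mod 4 = 3, disc(K) = 3548.
Check p | disc: 3548 mod 19 = 14.
p does not divide disc. Compute Legendre symbol (d/p):
13^((19-1)/2) mod 19 = -1
(d/p) = -1, so p is inert: (p) stays prime with e=1, f=2, g=1.
Therefore p is inert.

inert


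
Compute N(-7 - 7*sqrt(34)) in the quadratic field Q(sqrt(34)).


N(a + b*sqrt(d)) = a^2 - d*b^2
= (-7)^2 - (34)*(-7)^2
= 49 - 1666
= -1617

-1617


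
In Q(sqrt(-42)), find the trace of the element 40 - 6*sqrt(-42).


Tr(a + b*sqrt(d)) = (a + b*sqrt(d)) + (a - b*sqrt(d)) = 2a
= 2 * (40)
= 80

80


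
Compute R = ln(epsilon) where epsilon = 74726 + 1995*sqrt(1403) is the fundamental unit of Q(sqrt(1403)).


epsilon = 74726 + 1995*sqrt(1403)
= 149452.0000
R = ln(149452.0000)
= 11.9147

11.9147


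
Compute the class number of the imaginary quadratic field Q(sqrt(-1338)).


K = Q(sqrt(-1338)). d mod 4 = 2, so D = disc(K) = 4d = -5352
h(K) equals the number of primitive reduced positive-definite forms (a, b, c) = a*x^2 + b*x*y + c*y^2 with b^2 - 4ac = D,
where reduced means |b| <= a <= c, with b >= 0 whenever |b| = a or a = c, and primitive means gcd(a, b, c) = 1.
Reduced forces 3a^2 <= |D| = 5352, so 1 <= a <= 42; b must have the parity of D, and c = (b^2 - D)/(4a) must be an integer >= a.
Enumerate a = 1..42, b in [-a, a]:
  a=1: (1, 0, 1338)  [1]
  a=2: (2, 0, 669)  [1]
  a=3: (3, 0, 446)  [1]
  a=4..5: none
  a=6: (6, 0, 223)  [1]
  a=7..10: none
  a=11: (11, -4, 122), (11, 4, 122)  [2]
  a=12: none
  a=13: (13, -2, 103), (13, 2, 103)  [2]
  a=14..18: none
  a=19: (19, -14, 73), (19, 14, 73)  [2]
  a=20..21: none
  a=22: (22, -4, 61), (22, 4, 61)  [2]
  a=23..25: none
  a=26: (26, -24, 57), (26, 24, 57)  [2]
  a=27..28: none
  a=29: (29, -10, 47), (29, 10, 47)  [2]
  a=30..32: none
  a=33: (33, -18, 43), (33, 18, 43)  [2]
  a=34..37: none
  a=38: (38, -24, 39), (38, 24, 39)  [2]
  a=39..42: none
Total reduced forms: 1 + 1 + 1 + 1 + 2 + 2 + 2 + 2 + 2 + 2 + 2 + 2 = 20
h = 20

20
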